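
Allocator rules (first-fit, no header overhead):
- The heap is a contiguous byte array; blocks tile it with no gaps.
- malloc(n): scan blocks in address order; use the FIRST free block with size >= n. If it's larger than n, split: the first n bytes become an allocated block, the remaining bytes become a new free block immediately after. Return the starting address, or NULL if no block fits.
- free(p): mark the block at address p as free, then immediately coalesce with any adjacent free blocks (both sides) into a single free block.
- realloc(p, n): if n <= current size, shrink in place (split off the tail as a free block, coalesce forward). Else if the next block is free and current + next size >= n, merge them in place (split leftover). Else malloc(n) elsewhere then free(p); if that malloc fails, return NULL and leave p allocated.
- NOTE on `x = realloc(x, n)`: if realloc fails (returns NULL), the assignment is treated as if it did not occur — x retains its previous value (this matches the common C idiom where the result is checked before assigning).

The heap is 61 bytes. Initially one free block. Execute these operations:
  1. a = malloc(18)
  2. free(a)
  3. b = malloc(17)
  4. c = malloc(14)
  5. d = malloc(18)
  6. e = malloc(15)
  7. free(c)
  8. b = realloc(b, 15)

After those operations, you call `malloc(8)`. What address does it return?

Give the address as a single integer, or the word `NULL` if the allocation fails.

Answer: 15

Derivation:
Op 1: a = malloc(18) -> a = 0; heap: [0-17 ALLOC][18-60 FREE]
Op 2: free(a) -> (freed a); heap: [0-60 FREE]
Op 3: b = malloc(17) -> b = 0; heap: [0-16 ALLOC][17-60 FREE]
Op 4: c = malloc(14) -> c = 17; heap: [0-16 ALLOC][17-30 ALLOC][31-60 FREE]
Op 5: d = malloc(18) -> d = 31; heap: [0-16 ALLOC][17-30 ALLOC][31-48 ALLOC][49-60 FREE]
Op 6: e = malloc(15) -> e = NULL; heap: [0-16 ALLOC][17-30 ALLOC][31-48 ALLOC][49-60 FREE]
Op 7: free(c) -> (freed c); heap: [0-16 ALLOC][17-30 FREE][31-48 ALLOC][49-60 FREE]
Op 8: b = realloc(b, 15) -> b = 0; heap: [0-14 ALLOC][15-30 FREE][31-48 ALLOC][49-60 FREE]
malloc(8): first-fit scan over [0-14 ALLOC][15-30 FREE][31-48 ALLOC][49-60 FREE] -> 15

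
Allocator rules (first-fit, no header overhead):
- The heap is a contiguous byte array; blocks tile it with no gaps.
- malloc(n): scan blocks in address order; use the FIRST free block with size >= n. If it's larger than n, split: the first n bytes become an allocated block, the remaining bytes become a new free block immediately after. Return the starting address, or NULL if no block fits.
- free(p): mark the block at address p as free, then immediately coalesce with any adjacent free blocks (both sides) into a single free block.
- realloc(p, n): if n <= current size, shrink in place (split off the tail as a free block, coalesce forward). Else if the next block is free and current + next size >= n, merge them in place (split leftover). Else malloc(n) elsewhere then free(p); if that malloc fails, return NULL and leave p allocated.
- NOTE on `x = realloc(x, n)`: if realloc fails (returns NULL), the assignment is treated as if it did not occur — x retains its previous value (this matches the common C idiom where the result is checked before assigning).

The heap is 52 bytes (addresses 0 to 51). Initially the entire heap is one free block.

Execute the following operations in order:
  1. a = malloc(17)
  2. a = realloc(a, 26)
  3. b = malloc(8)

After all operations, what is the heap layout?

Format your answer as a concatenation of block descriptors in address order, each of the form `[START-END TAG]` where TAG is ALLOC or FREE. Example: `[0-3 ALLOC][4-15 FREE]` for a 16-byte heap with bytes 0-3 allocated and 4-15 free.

Answer: [0-25 ALLOC][26-33 ALLOC][34-51 FREE]

Derivation:
Op 1: a = malloc(17) -> a = 0; heap: [0-16 ALLOC][17-51 FREE]
Op 2: a = realloc(a, 26) -> a = 0; heap: [0-25 ALLOC][26-51 FREE]
Op 3: b = malloc(8) -> b = 26; heap: [0-25 ALLOC][26-33 ALLOC][34-51 FREE]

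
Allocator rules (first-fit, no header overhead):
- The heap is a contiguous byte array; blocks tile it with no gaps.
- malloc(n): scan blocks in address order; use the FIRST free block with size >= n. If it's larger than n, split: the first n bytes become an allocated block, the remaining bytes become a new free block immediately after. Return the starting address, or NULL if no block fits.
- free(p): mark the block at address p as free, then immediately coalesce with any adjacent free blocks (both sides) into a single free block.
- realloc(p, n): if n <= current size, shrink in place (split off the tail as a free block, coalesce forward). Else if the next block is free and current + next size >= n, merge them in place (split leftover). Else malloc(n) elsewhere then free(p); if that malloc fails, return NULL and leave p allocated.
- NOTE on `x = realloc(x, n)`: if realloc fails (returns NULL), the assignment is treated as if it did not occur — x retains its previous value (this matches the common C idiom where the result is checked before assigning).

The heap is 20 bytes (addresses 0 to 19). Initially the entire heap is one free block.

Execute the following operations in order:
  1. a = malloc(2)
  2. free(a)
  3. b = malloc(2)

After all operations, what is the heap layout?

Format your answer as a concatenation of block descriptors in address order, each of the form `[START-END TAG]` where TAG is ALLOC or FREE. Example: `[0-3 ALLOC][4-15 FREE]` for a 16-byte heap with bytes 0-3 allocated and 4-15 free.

Answer: [0-1 ALLOC][2-19 FREE]

Derivation:
Op 1: a = malloc(2) -> a = 0; heap: [0-1 ALLOC][2-19 FREE]
Op 2: free(a) -> (freed a); heap: [0-19 FREE]
Op 3: b = malloc(2) -> b = 0; heap: [0-1 ALLOC][2-19 FREE]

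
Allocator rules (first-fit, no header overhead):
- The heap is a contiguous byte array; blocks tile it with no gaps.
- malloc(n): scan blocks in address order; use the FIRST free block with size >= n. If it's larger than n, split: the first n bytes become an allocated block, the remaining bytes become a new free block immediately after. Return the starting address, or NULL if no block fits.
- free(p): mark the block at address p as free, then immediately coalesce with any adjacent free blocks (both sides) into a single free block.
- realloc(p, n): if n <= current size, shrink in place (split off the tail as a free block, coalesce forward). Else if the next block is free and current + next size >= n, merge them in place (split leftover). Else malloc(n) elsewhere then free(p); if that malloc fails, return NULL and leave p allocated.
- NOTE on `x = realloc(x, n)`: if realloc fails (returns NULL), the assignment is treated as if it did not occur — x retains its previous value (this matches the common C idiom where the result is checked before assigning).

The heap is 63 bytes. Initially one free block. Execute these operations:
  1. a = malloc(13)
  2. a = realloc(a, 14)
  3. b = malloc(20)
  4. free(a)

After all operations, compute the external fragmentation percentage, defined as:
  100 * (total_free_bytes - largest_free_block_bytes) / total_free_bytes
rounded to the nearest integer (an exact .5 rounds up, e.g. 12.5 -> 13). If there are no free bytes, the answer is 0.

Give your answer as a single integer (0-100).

Answer: 33

Derivation:
Op 1: a = malloc(13) -> a = 0; heap: [0-12 ALLOC][13-62 FREE]
Op 2: a = realloc(a, 14) -> a = 0; heap: [0-13 ALLOC][14-62 FREE]
Op 3: b = malloc(20) -> b = 14; heap: [0-13 ALLOC][14-33 ALLOC][34-62 FREE]
Op 4: free(a) -> (freed a); heap: [0-13 FREE][14-33 ALLOC][34-62 FREE]
Free blocks: [14 29] total_free=43 largest=29 -> 100*(43-29)/43 = 1400/43 ≈ 32.558 -> rounds to 33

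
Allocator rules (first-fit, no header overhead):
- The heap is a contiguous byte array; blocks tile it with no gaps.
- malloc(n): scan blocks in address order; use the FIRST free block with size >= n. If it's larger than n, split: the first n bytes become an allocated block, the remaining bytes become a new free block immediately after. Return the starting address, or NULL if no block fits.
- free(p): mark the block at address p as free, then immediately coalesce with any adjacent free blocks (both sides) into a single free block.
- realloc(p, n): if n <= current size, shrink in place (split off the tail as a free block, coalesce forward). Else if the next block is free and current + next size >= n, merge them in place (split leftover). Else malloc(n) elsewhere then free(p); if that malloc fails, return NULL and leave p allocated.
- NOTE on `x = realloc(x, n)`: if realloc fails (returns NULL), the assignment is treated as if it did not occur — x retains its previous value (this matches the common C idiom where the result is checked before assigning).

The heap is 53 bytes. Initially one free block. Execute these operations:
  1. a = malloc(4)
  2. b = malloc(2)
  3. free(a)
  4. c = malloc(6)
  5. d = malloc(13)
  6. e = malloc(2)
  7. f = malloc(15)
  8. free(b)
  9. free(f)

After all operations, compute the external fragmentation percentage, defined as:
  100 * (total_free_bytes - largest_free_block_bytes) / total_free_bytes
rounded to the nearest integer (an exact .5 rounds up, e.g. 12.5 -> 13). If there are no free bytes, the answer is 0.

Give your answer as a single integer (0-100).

Op 1: a = malloc(4) -> a = 0; heap: [0-3 ALLOC][4-52 FREE]
Op 2: b = malloc(2) -> b = 4; heap: [0-3 ALLOC][4-5 ALLOC][6-52 FREE]
Op 3: free(a) -> (freed a); heap: [0-3 FREE][4-5 ALLOC][6-52 FREE]
Op 4: c = malloc(6) -> c = 6; heap: [0-3 FREE][4-5 ALLOC][6-11 ALLOC][12-52 FREE]
Op 5: d = malloc(13) -> d = 12; heap: [0-3 FREE][4-5 ALLOC][6-11 ALLOC][12-24 ALLOC][25-52 FREE]
Op 6: e = malloc(2) -> e = 0; heap: [0-1 ALLOC][2-3 FREE][4-5 ALLOC][6-11 ALLOC][12-24 ALLOC][25-52 FREE]
Op 7: f = malloc(15) -> f = 25; heap: [0-1 ALLOC][2-3 FREE][4-5 ALLOC][6-11 ALLOC][12-24 ALLOC][25-39 ALLOC][40-52 FREE]
Op 8: free(b) -> (freed b); heap: [0-1 ALLOC][2-5 FREE][6-11 ALLOC][12-24 ALLOC][25-39 ALLOC][40-52 FREE]
Op 9: free(f) -> (freed f); heap: [0-1 ALLOC][2-5 FREE][6-11 ALLOC][12-24 ALLOC][25-52 FREE]
Free blocks: [4 28] total_free=32 largest=28 -> 100*(32-28)/32 = 400/32 = 12.5 -> rounds to 13

Answer: 13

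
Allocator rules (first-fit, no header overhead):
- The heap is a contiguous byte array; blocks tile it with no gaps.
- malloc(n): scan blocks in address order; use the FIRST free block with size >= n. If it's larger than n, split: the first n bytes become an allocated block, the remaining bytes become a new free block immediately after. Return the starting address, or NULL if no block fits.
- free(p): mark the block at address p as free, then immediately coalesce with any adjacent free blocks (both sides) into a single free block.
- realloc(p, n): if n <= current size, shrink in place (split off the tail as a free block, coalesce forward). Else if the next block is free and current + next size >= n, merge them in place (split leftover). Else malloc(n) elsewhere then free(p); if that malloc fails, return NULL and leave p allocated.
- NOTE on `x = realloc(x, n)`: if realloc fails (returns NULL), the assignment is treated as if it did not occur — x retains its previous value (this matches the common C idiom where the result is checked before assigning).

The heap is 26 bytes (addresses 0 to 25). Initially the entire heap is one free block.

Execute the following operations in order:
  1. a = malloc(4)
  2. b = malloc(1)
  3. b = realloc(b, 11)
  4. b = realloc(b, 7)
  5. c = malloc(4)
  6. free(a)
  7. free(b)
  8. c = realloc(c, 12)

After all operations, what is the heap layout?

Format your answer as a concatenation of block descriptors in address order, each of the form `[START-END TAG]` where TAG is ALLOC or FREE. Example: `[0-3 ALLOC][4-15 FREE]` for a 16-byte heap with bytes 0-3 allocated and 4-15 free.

Answer: [0-10 FREE][11-22 ALLOC][23-25 FREE]

Derivation:
Op 1: a = malloc(4) -> a = 0; heap: [0-3 ALLOC][4-25 FREE]
Op 2: b = malloc(1) -> b = 4; heap: [0-3 ALLOC][4-4 ALLOC][5-25 FREE]
Op 3: b = realloc(b, 11) -> b = 4; heap: [0-3 ALLOC][4-14 ALLOC][15-25 FREE]
Op 4: b = realloc(b, 7) -> b = 4; heap: [0-3 ALLOC][4-10 ALLOC][11-25 FREE]
Op 5: c = malloc(4) -> c = 11; heap: [0-3 ALLOC][4-10 ALLOC][11-14 ALLOC][15-25 FREE]
Op 6: free(a) -> (freed a); heap: [0-3 FREE][4-10 ALLOC][11-14 ALLOC][15-25 FREE]
Op 7: free(b) -> (freed b); heap: [0-10 FREE][11-14 ALLOC][15-25 FREE]
Op 8: c = realloc(c, 12) -> c = 11; heap: [0-10 FREE][11-22 ALLOC][23-25 FREE]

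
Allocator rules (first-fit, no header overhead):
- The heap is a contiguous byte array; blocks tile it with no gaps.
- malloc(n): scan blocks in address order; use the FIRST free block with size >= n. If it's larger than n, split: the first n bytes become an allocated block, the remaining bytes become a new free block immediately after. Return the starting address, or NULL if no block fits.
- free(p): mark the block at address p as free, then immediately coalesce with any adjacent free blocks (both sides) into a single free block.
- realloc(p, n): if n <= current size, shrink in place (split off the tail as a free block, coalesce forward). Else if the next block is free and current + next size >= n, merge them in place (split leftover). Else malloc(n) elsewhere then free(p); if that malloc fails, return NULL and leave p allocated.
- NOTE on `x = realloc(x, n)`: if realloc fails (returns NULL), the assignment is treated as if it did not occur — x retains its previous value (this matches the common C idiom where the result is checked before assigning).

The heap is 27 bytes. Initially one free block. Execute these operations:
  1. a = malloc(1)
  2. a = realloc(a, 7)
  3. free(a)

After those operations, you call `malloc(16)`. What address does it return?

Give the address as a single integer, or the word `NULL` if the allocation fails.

Answer: 0

Derivation:
Op 1: a = malloc(1) -> a = 0; heap: [0-0 ALLOC][1-26 FREE]
Op 2: a = realloc(a, 7) -> a = 0; heap: [0-6 ALLOC][7-26 FREE]
Op 3: free(a) -> (freed a); heap: [0-26 FREE]
malloc(16): first-fit scan over [0-26 FREE] -> 0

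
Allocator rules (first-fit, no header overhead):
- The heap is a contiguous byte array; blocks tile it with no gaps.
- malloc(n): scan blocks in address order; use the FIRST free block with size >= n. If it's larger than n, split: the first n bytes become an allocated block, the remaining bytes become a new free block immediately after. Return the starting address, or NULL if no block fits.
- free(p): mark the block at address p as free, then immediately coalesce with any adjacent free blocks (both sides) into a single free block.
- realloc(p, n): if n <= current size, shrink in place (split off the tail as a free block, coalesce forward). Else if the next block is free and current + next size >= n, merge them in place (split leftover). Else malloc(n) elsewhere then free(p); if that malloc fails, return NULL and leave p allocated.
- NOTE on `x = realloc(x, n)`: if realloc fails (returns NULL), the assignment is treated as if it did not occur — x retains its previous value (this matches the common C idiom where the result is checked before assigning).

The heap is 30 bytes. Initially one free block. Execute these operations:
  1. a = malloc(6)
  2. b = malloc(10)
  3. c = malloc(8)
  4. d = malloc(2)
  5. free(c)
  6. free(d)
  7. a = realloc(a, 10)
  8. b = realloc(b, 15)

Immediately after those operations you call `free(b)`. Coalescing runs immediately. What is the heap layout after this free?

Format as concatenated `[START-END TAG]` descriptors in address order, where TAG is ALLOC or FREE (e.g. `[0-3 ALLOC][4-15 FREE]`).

Answer: [0-15 FREE][16-25 ALLOC][26-29 FREE]

Derivation:
Op 1: a = malloc(6) -> a = 0; heap: [0-5 ALLOC][6-29 FREE]
Op 2: b = malloc(10) -> b = 6; heap: [0-5 ALLOC][6-15 ALLOC][16-29 FREE]
Op 3: c = malloc(8) -> c = 16; heap: [0-5 ALLOC][6-15 ALLOC][16-23 ALLOC][24-29 FREE]
Op 4: d = malloc(2) -> d = 24; heap: [0-5 ALLOC][6-15 ALLOC][16-23 ALLOC][24-25 ALLOC][26-29 FREE]
Op 5: free(c) -> (freed c); heap: [0-5 ALLOC][6-15 ALLOC][16-23 FREE][24-25 ALLOC][26-29 FREE]
Op 6: free(d) -> (freed d); heap: [0-5 ALLOC][6-15 ALLOC][16-29 FREE]
Op 7: a = realloc(a, 10) -> a = 16; heap: [0-5 FREE][6-15 ALLOC][16-25 ALLOC][26-29 FREE]
Op 8: b = realloc(b, 15) -> NULL (b unchanged); heap: [0-5 FREE][6-15 ALLOC][16-25 ALLOC][26-29 FREE]
free(b): b = 6 -> block [6-15 ALLOC]; mark free, coalesce with adjacent free neighbors -> [0-15 FREE][16-25 ALLOC][26-29 FREE]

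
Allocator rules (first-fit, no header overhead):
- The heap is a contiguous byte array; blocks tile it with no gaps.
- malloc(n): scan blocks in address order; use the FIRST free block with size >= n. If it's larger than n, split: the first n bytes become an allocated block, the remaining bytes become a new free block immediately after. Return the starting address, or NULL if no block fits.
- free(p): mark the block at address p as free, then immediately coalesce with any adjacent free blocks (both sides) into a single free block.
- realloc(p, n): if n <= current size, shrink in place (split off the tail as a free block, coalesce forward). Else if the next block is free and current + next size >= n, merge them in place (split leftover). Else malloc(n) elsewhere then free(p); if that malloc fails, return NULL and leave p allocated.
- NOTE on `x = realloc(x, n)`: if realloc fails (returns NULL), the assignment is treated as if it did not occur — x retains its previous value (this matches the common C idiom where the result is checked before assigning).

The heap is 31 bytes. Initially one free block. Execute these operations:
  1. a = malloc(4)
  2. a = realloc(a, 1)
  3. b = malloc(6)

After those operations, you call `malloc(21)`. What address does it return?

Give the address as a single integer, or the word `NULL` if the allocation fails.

Answer: 7

Derivation:
Op 1: a = malloc(4) -> a = 0; heap: [0-3 ALLOC][4-30 FREE]
Op 2: a = realloc(a, 1) -> a = 0; heap: [0-0 ALLOC][1-30 FREE]
Op 3: b = malloc(6) -> b = 1; heap: [0-0 ALLOC][1-6 ALLOC][7-30 FREE]
malloc(21): first-fit scan over [0-0 ALLOC][1-6 ALLOC][7-30 FREE] -> 7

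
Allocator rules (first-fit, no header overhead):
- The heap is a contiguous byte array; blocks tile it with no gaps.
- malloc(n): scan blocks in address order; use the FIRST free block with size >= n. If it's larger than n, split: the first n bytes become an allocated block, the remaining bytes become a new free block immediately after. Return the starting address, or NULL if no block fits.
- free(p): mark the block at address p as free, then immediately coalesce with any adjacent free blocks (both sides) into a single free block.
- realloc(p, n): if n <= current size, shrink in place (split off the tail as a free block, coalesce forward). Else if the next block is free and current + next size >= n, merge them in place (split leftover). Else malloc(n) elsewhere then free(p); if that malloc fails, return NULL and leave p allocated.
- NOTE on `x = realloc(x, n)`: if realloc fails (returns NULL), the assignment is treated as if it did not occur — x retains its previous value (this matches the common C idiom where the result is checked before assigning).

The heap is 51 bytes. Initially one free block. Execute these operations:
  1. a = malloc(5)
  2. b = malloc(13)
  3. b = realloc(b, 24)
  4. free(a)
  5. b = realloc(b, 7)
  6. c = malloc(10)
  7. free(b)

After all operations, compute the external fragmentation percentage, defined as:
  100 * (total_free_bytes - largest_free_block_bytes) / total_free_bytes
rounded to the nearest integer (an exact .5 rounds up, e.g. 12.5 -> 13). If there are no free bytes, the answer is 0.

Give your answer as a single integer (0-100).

Answer: 29

Derivation:
Op 1: a = malloc(5) -> a = 0; heap: [0-4 ALLOC][5-50 FREE]
Op 2: b = malloc(13) -> b = 5; heap: [0-4 ALLOC][5-17 ALLOC][18-50 FREE]
Op 3: b = realloc(b, 24) -> b = 5; heap: [0-4 ALLOC][5-28 ALLOC][29-50 FREE]
Op 4: free(a) -> (freed a); heap: [0-4 FREE][5-28 ALLOC][29-50 FREE]
Op 5: b = realloc(b, 7) -> b = 5; heap: [0-4 FREE][5-11 ALLOC][12-50 FREE]
Op 6: c = malloc(10) -> c = 12; heap: [0-4 FREE][5-11 ALLOC][12-21 ALLOC][22-50 FREE]
Op 7: free(b) -> (freed b); heap: [0-11 FREE][12-21 ALLOC][22-50 FREE]
Free blocks: [12 29] total_free=41 largest=29 -> 100*(41-29)/41 = 1200/41 ≈ 29.268 -> rounds to 29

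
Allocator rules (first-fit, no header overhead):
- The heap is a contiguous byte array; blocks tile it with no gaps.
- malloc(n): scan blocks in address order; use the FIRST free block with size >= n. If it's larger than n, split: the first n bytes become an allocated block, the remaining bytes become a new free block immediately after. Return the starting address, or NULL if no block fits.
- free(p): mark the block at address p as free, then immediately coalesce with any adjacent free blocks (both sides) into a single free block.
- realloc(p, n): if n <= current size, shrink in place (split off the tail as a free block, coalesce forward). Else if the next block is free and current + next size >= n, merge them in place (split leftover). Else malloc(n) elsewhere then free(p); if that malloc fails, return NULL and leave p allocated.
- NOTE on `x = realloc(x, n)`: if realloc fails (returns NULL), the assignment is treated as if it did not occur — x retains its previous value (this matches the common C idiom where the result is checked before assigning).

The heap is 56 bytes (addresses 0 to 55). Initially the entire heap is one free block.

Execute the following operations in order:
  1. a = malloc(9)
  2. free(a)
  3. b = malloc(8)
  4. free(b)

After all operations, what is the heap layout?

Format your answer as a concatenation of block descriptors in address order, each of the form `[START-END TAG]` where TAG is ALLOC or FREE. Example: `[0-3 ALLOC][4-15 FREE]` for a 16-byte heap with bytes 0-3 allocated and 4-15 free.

Answer: [0-55 FREE]

Derivation:
Op 1: a = malloc(9) -> a = 0; heap: [0-8 ALLOC][9-55 FREE]
Op 2: free(a) -> (freed a); heap: [0-55 FREE]
Op 3: b = malloc(8) -> b = 0; heap: [0-7 ALLOC][8-55 FREE]
Op 4: free(b) -> (freed b); heap: [0-55 FREE]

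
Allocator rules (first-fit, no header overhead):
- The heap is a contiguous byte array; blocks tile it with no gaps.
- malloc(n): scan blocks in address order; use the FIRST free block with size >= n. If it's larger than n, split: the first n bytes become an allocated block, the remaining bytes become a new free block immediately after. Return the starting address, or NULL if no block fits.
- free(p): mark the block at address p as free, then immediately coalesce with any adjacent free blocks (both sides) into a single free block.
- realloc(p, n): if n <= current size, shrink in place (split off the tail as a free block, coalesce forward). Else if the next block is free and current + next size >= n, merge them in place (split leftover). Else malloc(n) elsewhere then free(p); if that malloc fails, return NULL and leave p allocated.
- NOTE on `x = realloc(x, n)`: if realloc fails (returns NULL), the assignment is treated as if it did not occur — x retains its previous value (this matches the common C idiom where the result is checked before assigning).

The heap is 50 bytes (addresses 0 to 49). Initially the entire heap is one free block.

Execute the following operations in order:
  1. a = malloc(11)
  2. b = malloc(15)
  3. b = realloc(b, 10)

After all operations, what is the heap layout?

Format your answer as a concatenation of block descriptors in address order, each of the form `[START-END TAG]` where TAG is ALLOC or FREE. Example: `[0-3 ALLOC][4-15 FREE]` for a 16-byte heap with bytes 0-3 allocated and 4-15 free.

Answer: [0-10 ALLOC][11-20 ALLOC][21-49 FREE]

Derivation:
Op 1: a = malloc(11) -> a = 0; heap: [0-10 ALLOC][11-49 FREE]
Op 2: b = malloc(15) -> b = 11; heap: [0-10 ALLOC][11-25 ALLOC][26-49 FREE]
Op 3: b = realloc(b, 10) -> b = 11; heap: [0-10 ALLOC][11-20 ALLOC][21-49 FREE]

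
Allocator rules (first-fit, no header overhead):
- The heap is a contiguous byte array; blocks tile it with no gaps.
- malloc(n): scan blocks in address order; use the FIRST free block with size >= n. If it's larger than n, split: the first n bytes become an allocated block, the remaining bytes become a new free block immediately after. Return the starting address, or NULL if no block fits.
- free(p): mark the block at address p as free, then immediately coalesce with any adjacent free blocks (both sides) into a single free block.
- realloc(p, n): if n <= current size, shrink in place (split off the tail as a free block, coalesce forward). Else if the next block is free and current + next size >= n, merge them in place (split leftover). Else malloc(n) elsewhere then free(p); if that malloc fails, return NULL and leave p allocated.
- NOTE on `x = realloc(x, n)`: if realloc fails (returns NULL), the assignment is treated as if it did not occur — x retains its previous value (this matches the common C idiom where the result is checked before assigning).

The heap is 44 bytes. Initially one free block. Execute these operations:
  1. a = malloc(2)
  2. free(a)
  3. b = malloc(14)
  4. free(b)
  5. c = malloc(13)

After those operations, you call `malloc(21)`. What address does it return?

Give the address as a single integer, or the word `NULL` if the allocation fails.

Answer: 13

Derivation:
Op 1: a = malloc(2) -> a = 0; heap: [0-1 ALLOC][2-43 FREE]
Op 2: free(a) -> (freed a); heap: [0-43 FREE]
Op 3: b = malloc(14) -> b = 0; heap: [0-13 ALLOC][14-43 FREE]
Op 4: free(b) -> (freed b); heap: [0-43 FREE]
Op 5: c = malloc(13) -> c = 0; heap: [0-12 ALLOC][13-43 FREE]
malloc(21): first-fit scan over [0-12 ALLOC][13-43 FREE] -> 13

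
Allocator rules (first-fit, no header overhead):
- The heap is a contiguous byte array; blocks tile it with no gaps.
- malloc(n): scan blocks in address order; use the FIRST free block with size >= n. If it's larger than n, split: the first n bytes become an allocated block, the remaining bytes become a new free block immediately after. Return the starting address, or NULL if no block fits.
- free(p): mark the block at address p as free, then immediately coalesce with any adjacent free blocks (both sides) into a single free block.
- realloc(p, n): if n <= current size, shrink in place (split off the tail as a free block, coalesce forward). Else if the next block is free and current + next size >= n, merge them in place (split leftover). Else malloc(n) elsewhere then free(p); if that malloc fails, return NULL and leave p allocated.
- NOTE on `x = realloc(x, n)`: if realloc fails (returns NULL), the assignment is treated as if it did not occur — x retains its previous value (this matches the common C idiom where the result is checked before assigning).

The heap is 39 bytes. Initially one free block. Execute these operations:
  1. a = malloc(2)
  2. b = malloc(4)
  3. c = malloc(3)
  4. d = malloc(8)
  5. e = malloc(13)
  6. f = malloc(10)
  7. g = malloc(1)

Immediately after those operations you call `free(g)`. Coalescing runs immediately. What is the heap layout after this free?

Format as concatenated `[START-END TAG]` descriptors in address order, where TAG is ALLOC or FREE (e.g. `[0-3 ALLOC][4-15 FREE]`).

Op 1: a = malloc(2) -> a = 0; heap: [0-1 ALLOC][2-38 FREE]
Op 2: b = malloc(4) -> b = 2; heap: [0-1 ALLOC][2-5 ALLOC][6-38 FREE]
Op 3: c = malloc(3) -> c = 6; heap: [0-1 ALLOC][2-5 ALLOC][6-8 ALLOC][9-38 FREE]
Op 4: d = malloc(8) -> d = 9; heap: [0-1 ALLOC][2-5 ALLOC][6-8 ALLOC][9-16 ALLOC][17-38 FREE]
Op 5: e = malloc(13) -> e = 17; heap: [0-1 ALLOC][2-5 ALLOC][6-8 ALLOC][9-16 ALLOC][17-29 ALLOC][30-38 FREE]
Op 6: f = malloc(10) -> f = NULL; heap: [0-1 ALLOC][2-5 ALLOC][6-8 ALLOC][9-16 ALLOC][17-29 ALLOC][30-38 FREE]
Op 7: g = malloc(1) -> g = 30; heap: [0-1 ALLOC][2-5 ALLOC][6-8 ALLOC][9-16 ALLOC][17-29 ALLOC][30-30 ALLOC][31-38 FREE]
free(g): g = 30 -> block [30-30 ALLOC]; mark free, coalesce with adjacent free neighbors -> [0-1 ALLOC][2-5 ALLOC][6-8 ALLOC][9-16 ALLOC][17-29 ALLOC][30-38 FREE]

Answer: [0-1 ALLOC][2-5 ALLOC][6-8 ALLOC][9-16 ALLOC][17-29 ALLOC][30-38 FREE]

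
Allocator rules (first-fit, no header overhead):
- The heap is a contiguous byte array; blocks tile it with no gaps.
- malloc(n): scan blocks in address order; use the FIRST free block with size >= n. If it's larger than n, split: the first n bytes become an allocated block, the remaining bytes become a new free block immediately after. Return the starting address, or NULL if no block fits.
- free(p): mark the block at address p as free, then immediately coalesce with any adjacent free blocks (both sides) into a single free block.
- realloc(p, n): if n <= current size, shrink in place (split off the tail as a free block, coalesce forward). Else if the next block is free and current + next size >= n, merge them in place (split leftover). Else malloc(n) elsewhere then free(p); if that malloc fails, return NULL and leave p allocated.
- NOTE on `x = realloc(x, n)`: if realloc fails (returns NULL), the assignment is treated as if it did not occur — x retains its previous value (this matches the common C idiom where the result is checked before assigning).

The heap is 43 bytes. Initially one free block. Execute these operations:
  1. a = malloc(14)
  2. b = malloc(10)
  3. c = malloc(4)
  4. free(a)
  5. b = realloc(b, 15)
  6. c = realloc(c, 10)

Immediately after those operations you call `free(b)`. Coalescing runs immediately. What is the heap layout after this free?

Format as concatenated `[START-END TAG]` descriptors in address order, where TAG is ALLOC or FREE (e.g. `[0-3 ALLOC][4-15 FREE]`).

Op 1: a = malloc(14) -> a = 0; heap: [0-13 ALLOC][14-42 FREE]
Op 2: b = malloc(10) -> b = 14; heap: [0-13 ALLOC][14-23 ALLOC][24-42 FREE]
Op 3: c = malloc(4) -> c = 24; heap: [0-13 ALLOC][14-23 ALLOC][24-27 ALLOC][28-42 FREE]
Op 4: free(a) -> (freed a); heap: [0-13 FREE][14-23 ALLOC][24-27 ALLOC][28-42 FREE]
Op 5: b = realloc(b, 15) -> b = 28; heap: [0-23 FREE][24-27 ALLOC][28-42 ALLOC]
Op 6: c = realloc(c, 10) -> c = 0; heap: [0-9 ALLOC][10-27 FREE][28-42 ALLOC]
free(b): b = 28 -> block [28-42 ALLOC]; mark free, coalesce with adjacent free neighbors -> [0-9 ALLOC][10-42 FREE]

Answer: [0-9 ALLOC][10-42 FREE]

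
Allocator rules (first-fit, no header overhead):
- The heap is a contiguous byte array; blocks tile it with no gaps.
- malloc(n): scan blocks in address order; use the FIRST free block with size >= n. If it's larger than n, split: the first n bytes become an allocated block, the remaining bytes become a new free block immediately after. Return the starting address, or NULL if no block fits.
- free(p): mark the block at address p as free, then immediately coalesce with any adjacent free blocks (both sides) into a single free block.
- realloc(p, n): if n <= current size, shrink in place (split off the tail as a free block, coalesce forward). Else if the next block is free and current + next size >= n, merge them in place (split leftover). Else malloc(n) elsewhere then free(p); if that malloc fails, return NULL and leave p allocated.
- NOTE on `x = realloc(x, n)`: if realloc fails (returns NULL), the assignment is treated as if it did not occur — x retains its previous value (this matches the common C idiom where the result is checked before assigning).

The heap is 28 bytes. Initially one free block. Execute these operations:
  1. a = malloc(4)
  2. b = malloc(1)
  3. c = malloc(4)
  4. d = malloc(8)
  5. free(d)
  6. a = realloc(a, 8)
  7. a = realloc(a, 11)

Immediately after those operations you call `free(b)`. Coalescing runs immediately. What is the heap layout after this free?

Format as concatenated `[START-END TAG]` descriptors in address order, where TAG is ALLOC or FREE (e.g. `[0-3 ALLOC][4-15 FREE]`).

Answer: [0-4 FREE][5-8 ALLOC][9-19 ALLOC][20-27 FREE]

Derivation:
Op 1: a = malloc(4) -> a = 0; heap: [0-3 ALLOC][4-27 FREE]
Op 2: b = malloc(1) -> b = 4; heap: [0-3 ALLOC][4-4 ALLOC][5-27 FREE]
Op 3: c = malloc(4) -> c = 5; heap: [0-3 ALLOC][4-4 ALLOC][5-8 ALLOC][9-27 FREE]
Op 4: d = malloc(8) -> d = 9; heap: [0-3 ALLOC][4-4 ALLOC][5-8 ALLOC][9-16 ALLOC][17-27 FREE]
Op 5: free(d) -> (freed d); heap: [0-3 ALLOC][4-4 ALLOC][5-8 ALLOC][9-27 FREE]
Op 6: a = realloc(a, 8) -> a = 9; heap: [0-3 FREE][4-4 ALLOC][5-8 ALLOC][9-16 ALLOC][17-27 FREE]
Op 7: a = realloc(a, 11) -> a = 9; heap: [0-3 FREE][4-4 ALLOC][5-8 ALLOC][9-19 ALLOC][20-27 FREE]
free(b): b = 4 -> block [4-4 ALLOC]; mark free, coalesce with adjacent free neighbors -> [0-4 FREE][5-8 ALLOC][9-19 ALLOC][20-27 FREE]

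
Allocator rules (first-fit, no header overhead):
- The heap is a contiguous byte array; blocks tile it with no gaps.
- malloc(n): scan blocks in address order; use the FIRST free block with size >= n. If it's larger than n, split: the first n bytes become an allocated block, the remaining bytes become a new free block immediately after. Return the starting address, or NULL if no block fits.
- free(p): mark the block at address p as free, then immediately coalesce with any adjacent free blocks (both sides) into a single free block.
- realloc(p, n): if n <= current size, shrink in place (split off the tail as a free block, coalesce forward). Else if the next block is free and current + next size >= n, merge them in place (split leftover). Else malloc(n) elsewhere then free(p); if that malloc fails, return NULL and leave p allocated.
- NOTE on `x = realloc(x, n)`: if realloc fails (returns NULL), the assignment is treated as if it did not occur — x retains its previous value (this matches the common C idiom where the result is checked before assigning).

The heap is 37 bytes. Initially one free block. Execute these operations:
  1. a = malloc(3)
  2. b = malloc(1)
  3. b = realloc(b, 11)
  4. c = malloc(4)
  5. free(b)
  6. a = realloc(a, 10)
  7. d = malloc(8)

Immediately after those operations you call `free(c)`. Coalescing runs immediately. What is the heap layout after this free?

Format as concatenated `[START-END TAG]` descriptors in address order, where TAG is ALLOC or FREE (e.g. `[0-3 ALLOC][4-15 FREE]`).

Op 1: a = malloc(3) -> a = 0; heap: [0-2 ALLOC][3-36 FREE]
Op 2: b = malloc(1) -> b = 3; heap: [0-2 ALLOC][3-3 ALLOC][4-36 FREE]
Op 3: b = realloc(b, 11) -> b = 3; heap: [0-2 ALLOC][3-13 ALLOC][14-36 FREE]
Op 4: c = malloc(4) -> c = 14; heap: [0-2 ALLOC][3-13 ALLOC][14-17 ALLOC][18-36 FREE]
Op 5: free(b) -> (freed b); heap: [0-2 ALLOC][3-13 FREE][14-17 ALLOC][18-36 FREE]
Op 6: a = realloc(a, 10) -> a = 0; heap: [0-9 ALLOC][10-13 FREE][14-17 ALLOC][18-36 FREE]
Op 7: d = malloc(8) -> d = 18; heap: [0-9 ALLOC][10-13 FREE][14-17 ALLOC][18-25 ALLOC][26-36 FREE]
free(c): c = 14 -> block [14-17 ALLOC]; mark free, coalesce with adjacent free neighbors -> [0-9 ALLOC][10-17 FREE][18-25 ALLOC][26-36 FREE]

Answer: [0-9 ALLOC][10-17 FREE][18-25 ALLOC][26-36 FREE]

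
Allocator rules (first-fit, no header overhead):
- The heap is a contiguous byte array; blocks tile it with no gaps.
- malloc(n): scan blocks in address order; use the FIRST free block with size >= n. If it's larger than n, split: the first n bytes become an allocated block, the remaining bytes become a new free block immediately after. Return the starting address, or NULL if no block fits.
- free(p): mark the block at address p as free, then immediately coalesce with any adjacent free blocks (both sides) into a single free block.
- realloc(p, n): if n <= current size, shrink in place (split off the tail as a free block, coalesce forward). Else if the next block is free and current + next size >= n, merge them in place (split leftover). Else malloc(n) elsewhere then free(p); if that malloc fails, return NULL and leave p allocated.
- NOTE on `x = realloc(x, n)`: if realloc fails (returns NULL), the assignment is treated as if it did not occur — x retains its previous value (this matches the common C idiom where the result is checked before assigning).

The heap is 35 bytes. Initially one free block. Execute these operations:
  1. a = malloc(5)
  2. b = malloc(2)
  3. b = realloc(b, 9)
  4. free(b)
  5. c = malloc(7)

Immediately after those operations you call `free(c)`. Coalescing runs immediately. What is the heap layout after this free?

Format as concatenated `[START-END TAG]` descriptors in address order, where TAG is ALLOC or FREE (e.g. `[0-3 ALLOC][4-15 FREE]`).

Op 1: a = malloc(5) -> a = 0; heap: [0-4 ALLOC][5-34 FREE]
Op 2: b = malloc(2) -> b = 5; heap: [0-4 ALLOC][5-6 ALLOC][7-34 FREE]
Op 3: b = realloc(b, 9) -> b = 5; heap: [0-4 ALLOC][5-13 ALLOC][14-34 FREE]
Op 4: free(b) -> (freed b); heap: [0-4 ALLOC][5-34 FREE]
Op 5: c = malloc(7) -> c = 5; heap: [0-4 ALLOC][5-11 ALLOC][12-34 FREE]
free(c): c = 5 -> block [5-11 ALLOC]; mark free, coalesce with adjacent free neighbors -> [0-4 ALLOC][5-34 FREE]

Answer: [0-4 ALLOC][5-34 FREE]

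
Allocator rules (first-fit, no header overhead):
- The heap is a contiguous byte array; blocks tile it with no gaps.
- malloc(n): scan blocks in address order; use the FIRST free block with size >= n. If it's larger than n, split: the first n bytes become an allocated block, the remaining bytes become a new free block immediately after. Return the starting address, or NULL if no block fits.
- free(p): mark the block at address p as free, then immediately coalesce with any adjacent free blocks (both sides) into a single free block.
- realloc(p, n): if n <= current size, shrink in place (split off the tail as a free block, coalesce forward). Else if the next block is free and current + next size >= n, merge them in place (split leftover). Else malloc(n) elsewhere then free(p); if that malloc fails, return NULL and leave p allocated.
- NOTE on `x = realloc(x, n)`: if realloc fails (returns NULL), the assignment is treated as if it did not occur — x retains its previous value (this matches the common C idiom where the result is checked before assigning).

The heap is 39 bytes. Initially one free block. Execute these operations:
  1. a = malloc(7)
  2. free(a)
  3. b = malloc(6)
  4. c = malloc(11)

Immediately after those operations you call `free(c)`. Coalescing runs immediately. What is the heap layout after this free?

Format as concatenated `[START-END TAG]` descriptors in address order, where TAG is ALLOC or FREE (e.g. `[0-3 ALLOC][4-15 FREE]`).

Op 1: a = malloc(7) -> a = 0; heap: [0-6 ALLOC][7-38 FREE]
Op 2: free(a) -> (freed a); heap: [0-38 FREE]
Op 3: b = malloc(6) -> b = 0; heap: [0-5 ALLOC][6-38 FREE]
Op 4: c = malloc(11) -> c = 6; heap: [0-5 ALLOC][6-16 ALLOC][17-38 FREE]
free(c): c = 6 -> block [6-16 ALLOC]; mark free, coalesce with adjacent free neighbors -> [0-5 ALLOC][6-38 FREE]

Answer: [0-5 ALLOC][6-38 FREE]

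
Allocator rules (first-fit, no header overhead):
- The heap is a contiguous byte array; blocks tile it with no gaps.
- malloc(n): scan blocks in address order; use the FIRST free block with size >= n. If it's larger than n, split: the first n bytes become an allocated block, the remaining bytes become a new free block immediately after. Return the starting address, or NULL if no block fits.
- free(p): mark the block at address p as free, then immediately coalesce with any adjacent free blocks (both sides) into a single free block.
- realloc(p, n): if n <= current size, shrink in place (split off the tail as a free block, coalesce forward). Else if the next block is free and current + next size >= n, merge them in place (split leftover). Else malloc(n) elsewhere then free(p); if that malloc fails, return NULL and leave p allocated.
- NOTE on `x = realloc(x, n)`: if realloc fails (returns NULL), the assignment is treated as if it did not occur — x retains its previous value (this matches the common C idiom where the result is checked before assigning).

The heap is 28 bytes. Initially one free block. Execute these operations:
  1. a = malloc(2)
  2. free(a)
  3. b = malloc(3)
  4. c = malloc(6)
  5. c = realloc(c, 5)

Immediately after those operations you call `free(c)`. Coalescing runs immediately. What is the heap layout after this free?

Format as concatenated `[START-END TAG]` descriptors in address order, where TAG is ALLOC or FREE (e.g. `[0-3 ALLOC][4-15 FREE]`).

Answer: [0-2 ALLOC][3-27 FREE]

Derivation:
Op 1: a = malloc(2) -> a = 0; heap: [0-1 ALLOC][2-27 FREE]
Op 2: free(a) -> (freed a); heap: [0-27 FREE]
Op 3: b = malloc(3) -> b = 0; heap: [0-2 ALLOC][3-27 FREE]
Op 4: c = malloc(6) -> c = 3; heap: [0-2 ALLOC][3-8 ALLOC][9-27 FREE]
Op 5: c = realloc(c, 5) -> c = 3; heap: [0-2 ALLOC][3-7 ALLOC][8-27 FREE]
free(c): c = 3 -> block [3-7 ALLOC]; mark free, coalesce with adjacent free neighbors -> [0-2 ALLOC][3-27 FREE]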